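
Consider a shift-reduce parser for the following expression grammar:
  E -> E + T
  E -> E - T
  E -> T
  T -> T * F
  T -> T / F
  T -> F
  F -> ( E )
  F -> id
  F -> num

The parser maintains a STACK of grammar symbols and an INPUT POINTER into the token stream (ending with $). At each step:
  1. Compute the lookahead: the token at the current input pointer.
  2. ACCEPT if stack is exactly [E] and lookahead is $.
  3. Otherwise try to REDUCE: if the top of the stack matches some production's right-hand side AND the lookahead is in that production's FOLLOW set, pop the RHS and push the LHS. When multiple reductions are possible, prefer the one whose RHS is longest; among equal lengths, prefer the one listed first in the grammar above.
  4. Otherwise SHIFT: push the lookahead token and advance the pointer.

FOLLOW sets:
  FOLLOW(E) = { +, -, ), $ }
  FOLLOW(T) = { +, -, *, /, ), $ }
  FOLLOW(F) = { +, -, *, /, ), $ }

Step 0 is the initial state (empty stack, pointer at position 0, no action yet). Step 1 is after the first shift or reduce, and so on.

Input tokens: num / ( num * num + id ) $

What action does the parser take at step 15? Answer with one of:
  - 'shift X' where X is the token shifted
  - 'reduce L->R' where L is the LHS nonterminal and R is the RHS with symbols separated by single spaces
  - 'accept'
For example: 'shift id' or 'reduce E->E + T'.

Answer: shift id

Derivation:
Step 1: shift num. Stack=[num] ptr=1 lookahead=/ remaining=[/ ( num * num + id ) $]
Step 2: reduce F->num. Stack=[F] ptr=1 lookahead=/ remaining=[/ ( num * num + id ) $]
Step 3: reduce T->F. Stack=[T] ptr=1 lookahead=/ remaining=[/ ( num * num + id ) $]
Step 4: shift /. Stack=[T /] ptr=2 lookahead=( remaining=[( num * num + id ) $]
Step 5: shift (. Stack=[T / (] ptr=3 lookahead=num remaining=[num * num + id ) $]
Step 6: shift num. Stack=[T / ( num] ptr=4 lookahead=* remaining=[* num + id ) $]
Step 7: reduce F->num. Stack=[T / ( F] ptr=4 lookahead=* remaining=[* num + id ) $]
Step 8: reduce T->F. Stack=[T / ( T] ptr=4 lookahead=* remaining=[* num + id ) $]
Step 9: shift *. Stack=[T / ( T *] ptr=5 lookahead=num remaining=[num + id ) $]
Step 10: shift num. Stack=[T / ( T * num] ptr=6 lookahead=+ remaining=[+ id ) $]
Step 11: reduce F->num. Stack=[T / ( T * F] ptr=6 lookahead=+ remaining=[+ id ) $]
Step 12: reduce T->T * F. Stack=[T / ( T] ptr=6 lookahead=+ remaining=[+ id ) $]
Step 13: reduce E->T. Stack=[T / ( E] ptr=6 lookahead=+ remaining=[+ id ) $]
Step 14: shift +. Stack=[T / ( E +] ptr=7 lookahead=id remaining=[id ) $]
Step 15: shift id. Stack=[T / ( E + id] ptr=8 lookahead=) remaining=[) $]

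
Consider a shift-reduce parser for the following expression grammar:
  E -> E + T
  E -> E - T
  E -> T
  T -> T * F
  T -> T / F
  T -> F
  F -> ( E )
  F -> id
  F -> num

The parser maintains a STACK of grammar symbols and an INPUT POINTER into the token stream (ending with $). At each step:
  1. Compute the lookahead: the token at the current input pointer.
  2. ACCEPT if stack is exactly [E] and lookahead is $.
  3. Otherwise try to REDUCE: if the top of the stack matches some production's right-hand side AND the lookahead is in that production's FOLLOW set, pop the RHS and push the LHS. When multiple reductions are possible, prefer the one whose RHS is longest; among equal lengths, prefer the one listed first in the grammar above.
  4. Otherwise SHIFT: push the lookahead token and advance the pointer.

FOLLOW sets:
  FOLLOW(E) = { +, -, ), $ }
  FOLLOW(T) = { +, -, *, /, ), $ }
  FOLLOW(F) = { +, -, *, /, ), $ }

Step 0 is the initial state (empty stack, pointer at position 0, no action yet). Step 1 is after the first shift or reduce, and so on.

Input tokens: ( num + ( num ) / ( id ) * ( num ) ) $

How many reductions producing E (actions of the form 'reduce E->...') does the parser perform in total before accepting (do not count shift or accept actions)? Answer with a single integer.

Answer: 6

Derivation:
Step 1: shift (. Stack=[(] ptr=1 lookahead=num remaining=[num + ( num ) / ( id ) * ( num ) ) $]
Step 2: shift num. Stack=[( num] ptr=2 lookahead=+ remaining=[+ ( num ) / ( id ) * ( num ) ) $]
Step 3: reduce F->num. Stack=[( F] ptr=2 lookahead=+ remaining=[+ ( num ) / ( id ) * ( num ) ) $]
Step 4: reduce T->F. Stack=[( T] ptr=2 lookahead=+ remaining=[+ ( num ) / ( id ) * ( num ) ) $]
Step 5: reduce E->T. Stack=[( E] ptr=2 lookahead=+ remaining=[+ ( num ) / ( id ) * ( num ) ) $]
Step 6: shift +. Stack=[( E +] ptr=3 lookahead=( remaining=[( num ) / ( id ) * ( num ) ) $]
Step 7: shift (. Stack=[( E + (] ptr=4 lookahead=num remaining=[num ) / ( id ) * ( num ) ) $]
Step 8: shift num. Stack=[( E + ( num] ptr=5 lookahead=) remaining=[) / ( id ) * ( num ) ) $]
Step 9: reduce F->num. Stack=[( E + ( F] ptr=5 lookahead=) remaining=[) / ( id ) * ( num ) ) $]
Step 10: reduce T->F. Stack=[( E + ( T] ptr=5 lookahead=) remaining=[) / ( id ) * ( num ) ) $]
Step 11: reduce E->T. Stack=[( E + ( E] ptr=5 lookahead=) remaining=[) / ( id ) * ( num ) ) $]
Step 12: shift ). Stack=[( E + ( E )] ptr=6 lookahead=/ remaining=[/ ( id ) * ( num ) ) $]
Step 13: reduce F->( E ). Stack=[( E + F] ptr=6 lookahead=/ remaining=[/ ( id ) * ( num ) ) $]
Step 14: reduce T->F. Stack=[( E + T] ptr=6 lookahead=/ remaining=[/ ( id ) * ( num ) ) $]
Step 15: shift /. Stack=[( E + T /] ptr=7 lookahead=( remaining=[( id ) * ( num ) ) $]
Step 16: shift (. Stack=[( E + T / (] ptr=8 lookahead=id remaining=[id ) * ( num ) ) $]
Step 17: shift id. Stack=[( E + T / ( id] ptr=9 lookahead=) remaining=[) * ( num ) ) $]
Step 18: reduce F->id. Stack=[( E + T / ( F] ptr=9 lookahead=) remaining=[) * ( num ) ) $]
Step 19: reduce T->F. Stack=[( E + T / ( T] ptr=9 lookahead=) remaining=[) * ( num ) ) $]
Step 20: reduce E->T. Stack=[( E + T / ( E] ptr=9 lookahead=) remaining=[) * ( num ) ) $]
Step 21: shift ). Stack=[( E + T / ( E )] ptr=10 lookahead=* remaining=[* ( num ) ) $]
Step 22: reduce F->( E ). Stack=[( E + T / F] ptr=10 lookahead=* remaining=[* ( num ) ) $]
Step 23: reduce T->T / F. Stack=[( E + T] ptr=10 lookahead=* remaining=[* ( num ) ) $]
Step 24: shift *. Stack=[( E + T *] ptr=11 lookahead=( remaining=[( num ) ) $]
Step 25: shift (. Stack=[( E + T * (] ptr=12 lookahead=num remaining=[num ) ) $]
Step 26: shift num. Stack=[( E + T * ( num] ptr=13 lookahead=) remaining=[) ) $]
Step 27: reduce F->num. Stack=[( E + T * ( F] ptr=13 lookahead=) remaining=[) ) $]
Step 28: reduce T->F. Stack=[( E + T * ( T] ptr=13 lookahead=) remaining=[) ) $]
Step 29: reduce E->T. Stack=[( E + T * ( E] ptr=13 lookahead=) remaining=[) ) $]
Step 30: shift ). Stack=[( E + T * ( E )] ptr=14 lookahead=) remaining=[) $]
Step 31: reduce F->( E ). Stack=[( E + T * F] ptr=14 lookahead=) remaining=[) $]
Step 32: reduce T->T * F. Stack=[( E + T] ptr=14 lookahead=) remaining=[) $]
Step 33: reduce E->E + T. Stack=[( E] ptr=14 lookahead=) remaining=[) $]
Step 34: shift ). Stack=[( E )] ptr=15 lookahead=$ remaining=[$]
Step 35: reduce F->( E ). Stack=[F] ptr=15 lookahead=$ remaining=[$]
Step 36: reduce T->F. Stack=[T] ptr=15 lookahead=$ remaining=[$]
Step 37: reduce E->T. Stack=[E] ptr=15 lookahead=$ remaining=[$]
Step 38: accept. Stack=[E] ptr=15 lookahead=$ remaining=[$]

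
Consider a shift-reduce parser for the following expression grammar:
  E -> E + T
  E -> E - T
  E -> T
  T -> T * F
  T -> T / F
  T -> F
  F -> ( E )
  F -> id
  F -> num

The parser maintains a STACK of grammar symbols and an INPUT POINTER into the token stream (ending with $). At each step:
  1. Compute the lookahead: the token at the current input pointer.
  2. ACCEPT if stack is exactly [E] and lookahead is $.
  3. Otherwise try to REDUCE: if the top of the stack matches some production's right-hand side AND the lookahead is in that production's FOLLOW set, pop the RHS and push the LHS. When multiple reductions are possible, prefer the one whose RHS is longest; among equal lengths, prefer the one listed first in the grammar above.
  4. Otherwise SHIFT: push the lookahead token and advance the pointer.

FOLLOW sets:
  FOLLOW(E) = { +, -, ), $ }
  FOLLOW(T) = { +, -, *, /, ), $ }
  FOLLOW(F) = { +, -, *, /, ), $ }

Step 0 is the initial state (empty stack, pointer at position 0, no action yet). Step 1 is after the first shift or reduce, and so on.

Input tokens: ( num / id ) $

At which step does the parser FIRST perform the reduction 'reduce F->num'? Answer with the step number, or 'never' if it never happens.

Answer: 3

Derivation:
Step 1: shift (. Stack=[(] ptr=1 lookahead=num remaining=[num / id ) $]
Step 2: shift num. Stack=[( num] ptr=2 lookahead=/ remaining=[/ id ) $]
Step 3: reduce F->num. Stack=[( F] ptr=2 lookahead=/ remaining=[/ id ) $]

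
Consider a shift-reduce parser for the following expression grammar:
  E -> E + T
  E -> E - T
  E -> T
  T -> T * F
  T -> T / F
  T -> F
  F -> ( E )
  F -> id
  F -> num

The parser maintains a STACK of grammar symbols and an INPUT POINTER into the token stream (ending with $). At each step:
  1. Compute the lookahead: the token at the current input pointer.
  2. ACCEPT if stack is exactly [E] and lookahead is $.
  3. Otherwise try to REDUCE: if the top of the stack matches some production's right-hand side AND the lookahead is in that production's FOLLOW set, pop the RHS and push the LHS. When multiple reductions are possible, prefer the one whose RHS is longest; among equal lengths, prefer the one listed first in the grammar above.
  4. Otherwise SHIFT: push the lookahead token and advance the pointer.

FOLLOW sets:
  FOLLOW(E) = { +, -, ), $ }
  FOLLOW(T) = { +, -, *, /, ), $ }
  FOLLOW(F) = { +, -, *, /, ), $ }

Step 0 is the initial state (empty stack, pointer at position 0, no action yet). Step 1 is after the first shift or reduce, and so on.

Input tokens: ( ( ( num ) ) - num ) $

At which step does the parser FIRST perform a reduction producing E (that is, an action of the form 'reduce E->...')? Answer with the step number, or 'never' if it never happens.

Step 1: shift (. Stack=[(] ptr=1 lookahead=( remaining=[( ( num ) ) - num ) $]
Step 2: shift (. Stack=[( (] ptr=2 lookahead=( remaining=[( num ) ) - num ) $]
Step 3: shift (. Stack=[( ( (] ptr=3 lookahead=num remaining=[num ) ) - num ) $]
Step 4: shift num. Stack=[( ( ( num] ptr=4 lookahead=) remaining=[) ) - num ) $]
Step 5: reduce F->num. Stack=[( ( ( F] ptr=4 lookahead=) remaining=[) ) - num ) $]
Step 6: reduce T->F. Stack=[( ( ( T] ptr=4 lookahead=) remaining=[) ) - num ) $]
Step 7: reduce E->T. Stack=[( ( ( E] ptr=4 lookahead=) remaining=[) ) - num ) $]

Answer: 7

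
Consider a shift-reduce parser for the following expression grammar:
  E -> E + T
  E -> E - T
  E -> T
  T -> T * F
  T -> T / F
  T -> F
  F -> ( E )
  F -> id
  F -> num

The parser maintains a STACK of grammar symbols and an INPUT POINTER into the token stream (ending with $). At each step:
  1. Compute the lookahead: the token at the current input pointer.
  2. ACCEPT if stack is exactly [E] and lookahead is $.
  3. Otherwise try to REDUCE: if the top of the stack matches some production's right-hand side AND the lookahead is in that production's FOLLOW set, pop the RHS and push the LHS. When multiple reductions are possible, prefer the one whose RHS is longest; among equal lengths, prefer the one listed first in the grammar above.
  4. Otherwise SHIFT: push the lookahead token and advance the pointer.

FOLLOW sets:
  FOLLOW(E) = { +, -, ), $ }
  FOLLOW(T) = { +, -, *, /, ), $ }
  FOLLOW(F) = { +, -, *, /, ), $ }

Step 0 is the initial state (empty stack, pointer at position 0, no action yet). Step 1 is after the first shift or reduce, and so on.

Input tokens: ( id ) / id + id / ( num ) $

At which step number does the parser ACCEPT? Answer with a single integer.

Answer: 28

Derivation:
Step 1: shift (. Stack=[(] ptr=1 lookahead=id remaining=[id ) / id + id / ( num ) $]
Step 2: shift id. Stack=[( id] ptr=2 lookahead=) remaining=[) / id + id / ( num ) $]
Step 3: reduce F->id. Stack=[( F] ptr=2 lookahead=) remaining=[) / id + id / ( num ) $]
Step 4: reduce T->F. Stack=[( T] ptr=2 lookahead=) remaining=[) / id + id / ( num ) $]
Step 5: reduce E->T. Stack=[( E] ptr=2 lookahead=) remaining=[) / id + id / ( num ) $]
Step 6: shift ). Stack=[( E )] ptr=3 lookahead=/ remaining=[/ id + id / ( num ) $]
Step 7: reduce F->( E ). Stack=[F] ptr=3 lookahead=/ remaining=[/ id + id / ( num ) $]
Step 8: reduce T->F. Stack=[T] ptr=3 lookahead=/ remaining=[/ id + id / ( num ) $]
Step 9: shift /. Stack=[T /] ptr=4 lookahead=id remaining=[id + id / ( num ) $]
Step 10: shift id. Stack=[T / id] ptr=5 lookahead=+ remaining=[+ id / ( num ) $]
Step 11: reduce F->id. Stack=[T / F] ptr=5 lookahead=+ remaining=[+ id / ( num ) $]
Step 12: reduce T->T / F. Stack=[T] ptr=5 lookahead=+ remaining=[+ id / ( num ) $]
Step 13: reduce E->T. Stack=[E] ptr=5 lookahead=+ remaining=[+ id / ( num ) $]
Step 14: shift +. Stack=[E +] ptr=6 lookahead=id remaining=[id / ( num ) $]
Step 15: shift id. Stack=[E + id] ptr=7 lookahead=/ remaining=[/ ( num ) $]
Step 16: reduce F->id. Stack=[E + F] ptr=7 lookahead=/ remaining=[/ ( num ) $]
Step 17: reduce T->F. Stack=[E + T] ptr=7 lookahead=/ remaining=[/ ( num ) $]
Step 18: shift /. Stack=[E + T /] ptr=8 lookahead=( remaining=[( num ) $]
Step 19: shift (. Stack=[E + T / (] ptr=9 lookahead=num remaining=[num ) $]
Step 20: shift num. Stack=[E + T / ( num] ptr=10 lookahead=) remaining=[) $]
Step 21: reduce F->num. Stack=[E + T / ( F] ptr=10 lookahead=) remaining=[) $]
Step 22: reduce T->F. Stack=[E + T / ( T] ptr=10 lookahead=) remaining=[) $]
Step 23: reduce E->T. Stack=[E + T / ( E] ptr=10 lookahead=) remaining=[) $]
Step 24: shift ). Stack=[E + T / ( E )] ptr=11 lookahead=$ remaining=[$]
Step 25: reduce F->( E ). Stack=[E + T / F] ptr=11 lookahead=$ remaining=[$]
Step 26: reduce T->T / F. Stack=[E + T] ptr=11 lookahead=$ remaining=[$]
Step 27: reduce E->E + T. Stack=[E] ptr=11 lookahead=$ remaining=[$]
Step 28: accept. Stack=[E] ptr=11 lookahead=$ remaining=[$]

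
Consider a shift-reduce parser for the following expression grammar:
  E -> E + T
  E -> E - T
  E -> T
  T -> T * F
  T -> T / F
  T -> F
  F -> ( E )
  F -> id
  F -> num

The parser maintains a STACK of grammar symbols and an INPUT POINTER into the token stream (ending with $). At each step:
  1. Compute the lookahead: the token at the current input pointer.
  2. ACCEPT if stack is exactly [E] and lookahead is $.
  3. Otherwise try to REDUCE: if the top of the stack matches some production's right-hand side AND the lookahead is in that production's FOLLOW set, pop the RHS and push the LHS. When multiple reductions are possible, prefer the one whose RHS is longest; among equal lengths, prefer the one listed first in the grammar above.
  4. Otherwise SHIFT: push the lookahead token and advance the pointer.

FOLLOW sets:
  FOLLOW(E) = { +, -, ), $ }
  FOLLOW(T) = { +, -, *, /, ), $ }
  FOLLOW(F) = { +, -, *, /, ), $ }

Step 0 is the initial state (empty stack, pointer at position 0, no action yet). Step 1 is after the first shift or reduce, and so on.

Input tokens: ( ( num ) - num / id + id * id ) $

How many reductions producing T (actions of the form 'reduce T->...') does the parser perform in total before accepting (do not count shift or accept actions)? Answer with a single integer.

Step 1: shift (. Stack=[(] ptr=1 lookahead=( remaining=[( num ) - num / id + id * id ) $]
Step 2: shift (. Stack=[( (] ptr=2 lookahead=num remaining=[num ) - num / id + id * id ) $]
Step 3: shift num. Stack=[( ( num] ptr=3 lookahead=) remaining=[) - num / id + id * id ) $]
Step 4: reduce F->num. Stack=[( ( F] ptr=3 lookahead=) remaining=[) - num / id + id * id ) $]
Step 5: reduce T->F. Stack=[( ( T] ptr=3 lookahead=) remaining=[) - num / id + id * id ) $]
Step 6: reduce E->T. Stack=[( ( E] ptr=3 lookahead=) remaining=[) - num / id + id * id ) $]
Step 7: shift ). Stack=[( ( E )] ptr=4 lookahead=- remaining=[- num / id + id * id ) $]
Step 8: reduce F->( E ). Stack=[( F] ptr=4 lookahead=- remaining=[- num / id + id * id ) $]
Step 9: reduce T->F. Stack=[( T] ptr=4 lookahead=- remaining=[- num / id + id * id ) $]
Step 10: reduce E->T. Stack=[( E] ptr=4 lookahead=- remaining=[- num / id + id * id ) $]
Step 11: shift -. Stack=[( E -] ptr=5 lookahead=num remaining=[num / id + id * id ) $]
Step 12: shift num. Stack=[( E - num] ptr=6 lookahead=/ remaining=[/ id + id * id ) $]
Step 13: reduce F->num. Stack=[( E - F] ptr=6 lookahead=/ remaining=[/ id + id * id ) $]
Step 14: reduce T->F. Stack=[( E - T] ptr=6 lookahead=/ remaining=[/ id + id * id ) $]
Step 15: shift /. Stack=[( E - T /] ptr=7 lookahead=id remaining=[id + id * id ) $]
Step 16: shift id. Stack=[( E - T / id] ptr=8 lookahead=+ remaining=[+ id * id ) $]
Step 17: reduce F->id. Stack=[( E - T / F] ptr=8 lookahead=+ remaining=[+ id * id ) $]
Step 18: reduce T->T / F. Stack=[( E - T] ptr=8 lookahead=+ remaining=[+ id * id ) $]
Step 19: reduce E->E - T. Stack=[( E] ptr=8 lookahead=+ remaining=[+ id * id ) $]
Step 20: shift +. Stack=[( E +] ptr=9 lookahead=id remaining=[id * id ) $]
Step 21: shift id. Stack=[( E + id] ptr=10 lookahead=* remaining=[* id ) $]
Step 22: reduce F->id. Stack=[( E + F] ptr=10 lookahead=* remaining=[* id ) $]
Step 23: reduce T->F. Stack=[( E + T] ptr=10 lookahead=* remaining=[* id ) $]
Step 24: shift *. Stack=[( E + T *] ptr=11 lookahead=id remaining=[id ) $]
Step 25: shift id. Stack=[( E + T * id] ptr=12 lookahead=) remaining=[) $]
Step 26: reduce F->id. Stack=[( E + T * F] ptr=12 lookahead=) remaining=[) $]
Step 27: reduce T->T * F. Stack=[( E + T] ptr=12 lookahead=) remaining=[) $]
Step 28: reduce E->E + T. Stack=[( E] ptr=12 lookahead=) remaining=[) $]
Step 29: shift ). Stack=[( E )] ptr=13 lookahead=$ remaining=[$]
Step 30: reduce F->( E ). Stack=[F] ptr=13 lookahead=$ remaining=[$]
Step 31: reduce T->F. Stack=[T] ptr=13 lookahead=$ remaining=[$]
Step 32: reduce E->T. Stack=[E] ptr=13 lookahead=$ remaining=[$]
Step 33: accept. Stack=[E] ptr=13 lookahead=$ remaining=[$]

Answer: 7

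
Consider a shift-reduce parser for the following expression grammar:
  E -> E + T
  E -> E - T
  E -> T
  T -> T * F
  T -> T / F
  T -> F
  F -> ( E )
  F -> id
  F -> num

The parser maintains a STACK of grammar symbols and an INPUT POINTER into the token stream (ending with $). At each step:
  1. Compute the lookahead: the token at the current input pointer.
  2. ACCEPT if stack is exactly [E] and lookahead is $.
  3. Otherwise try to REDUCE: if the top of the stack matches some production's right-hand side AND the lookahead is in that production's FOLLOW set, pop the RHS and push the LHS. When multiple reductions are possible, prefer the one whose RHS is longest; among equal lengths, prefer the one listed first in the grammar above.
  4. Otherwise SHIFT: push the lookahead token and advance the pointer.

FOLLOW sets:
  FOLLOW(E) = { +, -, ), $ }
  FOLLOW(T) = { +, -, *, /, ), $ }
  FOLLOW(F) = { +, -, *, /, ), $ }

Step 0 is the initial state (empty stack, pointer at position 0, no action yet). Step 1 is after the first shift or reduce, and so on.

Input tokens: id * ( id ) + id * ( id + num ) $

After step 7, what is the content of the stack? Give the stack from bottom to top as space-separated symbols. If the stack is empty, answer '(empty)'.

Step 1: shift id. Stack=[id] ptr=1 lookahead=* remaining=[* ( id ) + id * ( id + num ) $]
Step 2: reduce F->id. Stack=[F] ptr=1 lookahead=* remaining=[* ( id ) + id * ( id + num ) $]
Step 3: reduce T->F. Stack=[T] ptr=1 lookahead=* remaining=[* ( id ) + id * ( id + num ) $]
Step 4: shift *. Stack=[T *] ptr=2 lookahead=( remaining=[( id ) + id * ( id + num ) $]
Step 5: shift (. Stack=[T * (] ptr=3 lookahead=id remaining=[id ) + id * ( id + num ) $]
Step 6: shift id. Stack=[T * ( id] ptr=4 lookahead=) remaining=[) + id * ( id + num ) $]
Step 7: reduce F->id. Stack=[T * ( F] ptr=4 lookahead=) remaining=[) + id * ( id + num ) $]

Answer: T * ( F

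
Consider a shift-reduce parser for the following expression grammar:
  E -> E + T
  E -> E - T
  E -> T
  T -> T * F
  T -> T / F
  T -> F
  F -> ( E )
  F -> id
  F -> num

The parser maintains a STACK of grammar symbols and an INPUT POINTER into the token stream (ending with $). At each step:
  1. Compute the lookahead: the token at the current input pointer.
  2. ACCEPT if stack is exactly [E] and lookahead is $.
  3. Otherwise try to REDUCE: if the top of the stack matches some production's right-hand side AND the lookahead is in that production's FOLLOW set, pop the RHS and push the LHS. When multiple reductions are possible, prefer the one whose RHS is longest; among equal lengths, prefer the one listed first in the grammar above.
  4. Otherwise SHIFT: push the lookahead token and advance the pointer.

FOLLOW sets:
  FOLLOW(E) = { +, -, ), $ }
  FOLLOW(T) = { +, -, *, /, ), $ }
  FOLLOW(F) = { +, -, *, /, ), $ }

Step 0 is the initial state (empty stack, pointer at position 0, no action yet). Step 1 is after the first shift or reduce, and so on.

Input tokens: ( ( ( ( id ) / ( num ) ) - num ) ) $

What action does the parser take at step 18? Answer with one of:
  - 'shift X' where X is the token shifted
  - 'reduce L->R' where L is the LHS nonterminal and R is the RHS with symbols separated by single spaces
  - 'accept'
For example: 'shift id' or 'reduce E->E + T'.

Answer: shift )

Derivation:
Step 1: shift (. Stack=[(] ptr=1 lookahead=( remaining=[( ( ( id ) / ( num ) ) - num ) ) $]
Step 2: shift (. Stack=[( (] ptr=2 lookahead=( remaining=[( ( id ) / ( num ) ) - num ) ) $]
Step 3: shift (. Stack=[( ( (] ptr=3 lookahead=( remaining=[( id ) / ( num ) ) - num ) ) $]
Step 4: shift (. Stack=[( ( ( (] ptr=4 lookahead=id remaining=[id ) / ( num ) ) - num ) ) $]
Step 5: shift id. Stack=[( ( ( ( id] ptr=5 lookahead=) remaining=[) / ( num ) ) - num ) ) $]
Step 6: reduce F->id. Stack=[( ( ( ( F] ptr=5 lookahead=) remaining=[) / ( num ) ) - num ) ) $]
Step 7: reduce T->F. Stack=[( ( ( ( T] ptr=5 lookahead=) remaining=[) / ( num ) ) - num ) ) $]
Step 8: reduce E->T. Stack=[( ( ( ( E] ptr=5 lookahead=) remaining=[) / ( num ) ) - num ) ) $]
Step 9: shift ). Stack=[( ( ( ( E )] ptr=6 lookahead=/ remaining=[/ ( num ) ) - num ) ) $]
Step 10: reduce F->( E ). Stack=[( ( ( F] ptr=6 lookahead=/ remaining=[/ ( num ) ) - num ) ) $]
Step 11: reduce T->F. Stack=[( ( ( T] ptr=6 lookahead=/ remaining=[/ ( num ) ) - num ) ) $]
Step 12: shift /. Stack=[( ( ( T /] ptr=7 lookahead=( remaining=[( num ) ) - num ) ) $]
Step 13: shift (. Stack=[( ( ( T / (] ptr=8 lookahead=num remaining=[num ) ) - num ) ) $]
Step 14: shift num. Stack=[( ( ( T / ( num] ptr=9 lookahead=) remaining=[) ) - num ) ) $]
Step 15: reduce F->num. Stack=[( ( ( T / ( F] ptr=9 lookahead=) remaining=[) ) - num ) ) $]
Step 16: reduce T->F. Stack=[( ( ( T / ( T] ptr=9 lookahead=) remaining=[) ) - num ) ) $]
Step 17: reduce E->T. Stack=[( ( ( T / ( E] ptr=9 lookahead=) remaining=[) ) - num ) ) $]
Step 18: shift ). Stack=[( ( ( T / ( E )] ptr=10 lookahead=) remaining=[) - num ) ) $]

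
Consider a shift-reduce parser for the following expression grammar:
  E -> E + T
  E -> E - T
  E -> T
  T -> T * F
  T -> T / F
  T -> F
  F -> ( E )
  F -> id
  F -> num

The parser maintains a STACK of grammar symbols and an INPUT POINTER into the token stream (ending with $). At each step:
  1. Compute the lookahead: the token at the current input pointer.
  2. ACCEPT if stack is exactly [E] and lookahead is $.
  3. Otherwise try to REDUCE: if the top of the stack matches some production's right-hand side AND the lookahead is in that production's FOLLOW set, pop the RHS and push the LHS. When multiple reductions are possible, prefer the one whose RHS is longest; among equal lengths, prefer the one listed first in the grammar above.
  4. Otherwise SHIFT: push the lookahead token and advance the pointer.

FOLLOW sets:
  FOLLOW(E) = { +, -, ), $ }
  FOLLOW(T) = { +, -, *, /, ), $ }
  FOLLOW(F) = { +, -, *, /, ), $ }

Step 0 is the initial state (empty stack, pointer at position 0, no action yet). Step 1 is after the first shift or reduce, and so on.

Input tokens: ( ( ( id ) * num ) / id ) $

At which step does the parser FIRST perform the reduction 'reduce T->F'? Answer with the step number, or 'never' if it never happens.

Answer: 6

Derivation:
Step 1: shift (. Stack=[(] ptr=1 lookahead=( remaining=[( ( id ) * num ) / id ) $]
Step 2: shift (. Stack=[( (] ptr=2 lookahead=( remaining=[( id ) * num ) / id ) $]
Step 3: shift (. Stack=[( ( (] ptr=3 lookahead=id remaining=[id ) * num ) / id ) $]
Step 4: shift id. Stack=[( ( ( id] ptr=4 lookahead=) remaining=[) * num ) / id ) $]
Step 5: reduce F->id. Stack=[( ( ( F] ptr=4 lookahead=) remaining=[) * num ) / id ) $]
Step 6: reduce T->F. Stack=[( ( ( T] ptr=4 lookahead=) remaining=[) * num ) / id ) $]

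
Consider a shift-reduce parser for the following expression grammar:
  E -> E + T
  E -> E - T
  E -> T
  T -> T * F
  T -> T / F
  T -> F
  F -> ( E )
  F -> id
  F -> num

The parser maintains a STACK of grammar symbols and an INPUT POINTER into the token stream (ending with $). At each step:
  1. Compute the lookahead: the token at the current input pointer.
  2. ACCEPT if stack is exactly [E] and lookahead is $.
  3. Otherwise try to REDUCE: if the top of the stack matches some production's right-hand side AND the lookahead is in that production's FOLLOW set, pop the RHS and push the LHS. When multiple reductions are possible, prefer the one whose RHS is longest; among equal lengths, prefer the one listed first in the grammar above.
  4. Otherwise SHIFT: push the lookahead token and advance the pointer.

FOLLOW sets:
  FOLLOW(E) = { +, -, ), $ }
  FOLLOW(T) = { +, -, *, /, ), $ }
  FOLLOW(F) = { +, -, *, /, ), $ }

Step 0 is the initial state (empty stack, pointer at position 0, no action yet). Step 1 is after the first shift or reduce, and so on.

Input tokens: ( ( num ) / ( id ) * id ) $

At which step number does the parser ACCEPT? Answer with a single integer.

Step 1: shift (. Stack=[(] ptr=1 lookahead=( remaining=[( num ) / ( id ) * id ) $]
Step 2: shift (. Stack=[( (] ptr=2 lookahead=num remaining=[num ) / ( id ) * id ) $]
Step 3: shift num. Stack=[( ( num] ptr=3 lookahead=) remaining=[) / ( id ) * id ) $]
Step 4: reduce F->num. Stack=[( ( F] ptr=3 lookahead=) remaining=[) / ( id ) * id ) $]
Step 5: reduce T->F. Stack=[( ( T] ptr=3 lookahead=) remaining=[) / ( id ) * id ) $]
Step 6: reduce E->T. Stack=[( ( E] ptr=3 lookahead=) remaining=[) / ( id ) * id ) $]
Step 7: shift ). Stack=[( ( E )] ptr=4 lookahead=/ remaining=[/ ( id ) * id ) $]
Step 8: reduce F->( E ). Stack=[( F] ptr=4 lookahead=/ remaining=[/ ( id ) * id ) $]
Step 9: reduce T->F. Stack=[( T] ptr=4 lookahead=/ remaining=[/ ( id ) * id ) $]
Step 10: shift /. Stack=[( T /] ptr=5 lookahead=( remaining=[( id ) * id ) $]
Step 11: shift (. Stack=[( T / (] ptr=6 lookahead=id remaining=[id ) * id ) $]
Step 12: shift id. Stack=[( T / ( id] ptr=7 lookahead=) remaining=[) * id ) $]
Step 13: reduce F->id. Stack=[( T / ( F] ptr=7 lookahead=) remaining=[) * id ) $]
Step 14: reduce T->F. Stack=[( T / ( T] ptr=7 lookahead=) remaining=[) * id ) $]
Step 15: reduce E->T. Stack=[( T / ( E] ptr=7 lookahead=) remaining=[) * id ) $]
Step 16: shift ). Stack=[( T / ( E )] ptr=8 lookahead=* remaining=[* id ) $]
Step 17: reduce F->( E ). Stack=[( T / F] ptr=8 lookahead=* remaining=[* id ) $]
Step 18: reduce T->T / F. Stack=[( T] ptr=8 lookahead=* remaining=[* id ) $]
Step 19: shift *. Stack=[( T *] ptr=9 lookahead=id remaining=[id ) $]
Step 20: shift id. Stack=[( T * id] ptr=10 lookahead=) remaining=[) $]
Step 21: reduce F->id. Stack=[( T * F] ptr=10 lookahead=) remaining=[) $]
Step 22: reduce T->T * F. Stack=[( T] ptr=10 lookahead=) remaining=[) $]
Step 23: reduce E->T. Stack=[( E] ptr=10 lookahead=) remaining=[) $]
Step 24: shift ). Stack=[( E )] ptr=11 lookahead=$ remaining=[$]
Step 25: reduce F->( E ). Stack=[F] ptr=11 lookahead=$ remaining=[$]
Step 26: reduce T->F. Stack=[T] ptr=11 lookahead=$ remaining=[$]
Step 27: reduce E->T. Stack=[E] ptr=11 lookahead=$ remaining=[$]
Step 28: accept. Stack=[E] ptr=11 lookahead=$ remaining=[$]

Answer: 28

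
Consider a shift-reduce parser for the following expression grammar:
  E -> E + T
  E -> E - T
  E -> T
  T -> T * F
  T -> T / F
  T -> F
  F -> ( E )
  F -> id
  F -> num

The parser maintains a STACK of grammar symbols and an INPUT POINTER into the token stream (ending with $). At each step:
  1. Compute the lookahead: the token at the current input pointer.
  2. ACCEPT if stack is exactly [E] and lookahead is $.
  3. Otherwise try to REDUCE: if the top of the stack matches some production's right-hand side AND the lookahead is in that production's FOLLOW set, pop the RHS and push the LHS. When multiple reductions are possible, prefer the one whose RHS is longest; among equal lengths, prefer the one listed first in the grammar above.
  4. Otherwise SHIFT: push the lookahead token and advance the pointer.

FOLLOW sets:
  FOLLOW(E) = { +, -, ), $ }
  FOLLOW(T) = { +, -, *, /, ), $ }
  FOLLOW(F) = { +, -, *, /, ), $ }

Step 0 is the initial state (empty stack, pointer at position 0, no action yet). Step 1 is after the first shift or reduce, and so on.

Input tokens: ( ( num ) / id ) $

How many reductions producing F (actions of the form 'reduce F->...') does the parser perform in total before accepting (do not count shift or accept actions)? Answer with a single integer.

Answer: 4

Derivation:
Step 1: shift (. Stack=[(] ptr=1 lookahead=( remaining=[( num ) / id ) $]
Step 2: shift (. Stack=[( (] ptr=2 lookahead=num remaining=[num ) / id ) $]
Step 3: shift num. Stack=[( ( num] ptr=3 lookahead=) remaining=[) / id ) $]
Step 4: reduce F->num. Stack=[( ( F] ptr=3 lookahead=) remaining=[) / id ) $]
Step 5: reduce T->F. Stack=[( ( T] ptr=3 lookahead=) remaining=[) / id ) $]
Step 6: reduce E->T. Stack=[( ( E] ptr=3 lookahead=) remaining=[) / id ) $]
Step 7: shift ). Stack=[( ( E )] ptr=4 lookahead=/ remaining=[/ id ) $]
Step 8: reduce F->( E ). Stack=[( F] ptr=4 lookahead=/ remaining=[/ id ) $]
Step 9: reduce T->F. Stack=[( T] ptr=4 lookahead=/ remaining=[/ id ) $]
Step 10: shift /. Stack=[( T /] ptr=5 lookahead=id remaining=[id ) $]
Step 11: shift id. Stack=[( T / id] ptr=6 lookahead=) remaining=[) $]
Step 12: reduce F->id. Stack=[( T / F] ptr=6 lookahead=) remaining=[) $]
Step 13: reduce T->T / F. Stack=[( T] ptr=6 lookahead=) remaining=[) $]
Step 14: reduce E->T. Stack=[( E] ptr=6 lookahead=) remaining=[) $]
Step 15: shift ). Stack=[( E )] ptr=7 lookahead=$ remaining=[$]
Step 16: reduce F->( E ). Stack=[F] ptr=7 lookahead=$ remaining=[$]
Step 17: reduce T->F. Stack=[T] ptr=7 lookahead=$ remaining=[$]
Step 18: reduce E->T. Stack=[E] ptr=7 lookahead=$ remaining=[$]
Step 19: accept. Stack=[E] ptr=7 lookahead=$ remaining=[$]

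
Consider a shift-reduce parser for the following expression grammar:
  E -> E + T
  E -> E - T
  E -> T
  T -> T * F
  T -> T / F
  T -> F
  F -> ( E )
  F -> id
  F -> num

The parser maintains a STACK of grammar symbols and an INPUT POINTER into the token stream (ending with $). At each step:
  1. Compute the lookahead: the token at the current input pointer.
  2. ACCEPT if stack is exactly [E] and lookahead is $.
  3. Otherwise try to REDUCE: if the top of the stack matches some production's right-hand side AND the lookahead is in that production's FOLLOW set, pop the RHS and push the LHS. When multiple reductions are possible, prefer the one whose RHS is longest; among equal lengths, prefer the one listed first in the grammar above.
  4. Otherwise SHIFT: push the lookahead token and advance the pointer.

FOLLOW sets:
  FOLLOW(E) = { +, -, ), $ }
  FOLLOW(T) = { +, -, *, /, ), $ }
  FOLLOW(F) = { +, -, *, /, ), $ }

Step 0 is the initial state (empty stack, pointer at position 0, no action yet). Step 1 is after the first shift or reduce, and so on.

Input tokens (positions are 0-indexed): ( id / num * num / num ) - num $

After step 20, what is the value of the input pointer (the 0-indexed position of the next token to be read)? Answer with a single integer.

Answer: 9

Derivation:
Step 1: shift (. Stack=[(] ptr=1 lookahead=id remaining=[id / num * num / num ) - num $]
Step 2: shift id. Stack=[( id] ptr=2 lookahead=/ remaining=[/ num * num / num ) - num $]
Step 3: reduce F->id. Stack=[( F] ptr=2 lookahead=/ remaining=[/ num * num / num ) - num $]
Step 4: reduce T->F. Stack=[( T] ptr=2 lookahead=/ remaining=[/ num * num / num ) - num $]
Step 5: shift /. Stack=[( T /] ptr=3 lookahead=num remaining=[num * num / num ) - num $]
Step 6: shift num. Stack=[( T / num] ptr=4 lookahead=* remaining=[* num / num ) - num $]
Step 7: reduce F->num. Stack=[( T / F] ptr=4 lookahead=* remaining=[* num / num ) - num $]
Step 8: reduce T->T / F. Stack=[( T] ptr=4 lookahead=* remaining=[* num / num ) - num $]
Step 9: shift *. Stack=[( T *] ptr=5 lookahead=num remaining=[num / num ) - num $]
Step 10: shift num. Stack=[( T * num] ptr=6 lookahead=/ remaining=[/ num ) - num $]
Step 11: reduce F->num. Stack=[( T * F] ptr=6 lookahead=/ remaining=[/ num ) - num $]
Step 12: reduce T->T * F. Stack=[( T] ptr=6 lookahead=/ remaining=[/ num ) - num $]
Step 13: shift /. Stack=[( T /] ptr=7 lookahead=num remaining=[num ) - num $]
Step 14: shift num. Stack=[( T / num] ptr=8 lookahead=) remaining=[) - num $]
Step 15: reduce F->num. Stack=[( T / F] ptr=8 lookahead=) remaining=[) - num $]
Step 16: reduce T->T / F. Stack=[( T] ptr=8 lookahead=) remaining=[) - num $]
Step 17: reduce E->T. Stack=[( E] ptr=8 lookahead=) remaining=[) - num $]
Step 18: shift ). Stack=[( E )] ptr=9 lookahead=- remaining=[- num $]
Step 19: reduce F->( E ). Stack=[F] ptr=9 lookahead=- remaining=[- num $]
Step 20: reduce T->F. Stack=[T] ptr=9 lookahead=- remaining=[- num $]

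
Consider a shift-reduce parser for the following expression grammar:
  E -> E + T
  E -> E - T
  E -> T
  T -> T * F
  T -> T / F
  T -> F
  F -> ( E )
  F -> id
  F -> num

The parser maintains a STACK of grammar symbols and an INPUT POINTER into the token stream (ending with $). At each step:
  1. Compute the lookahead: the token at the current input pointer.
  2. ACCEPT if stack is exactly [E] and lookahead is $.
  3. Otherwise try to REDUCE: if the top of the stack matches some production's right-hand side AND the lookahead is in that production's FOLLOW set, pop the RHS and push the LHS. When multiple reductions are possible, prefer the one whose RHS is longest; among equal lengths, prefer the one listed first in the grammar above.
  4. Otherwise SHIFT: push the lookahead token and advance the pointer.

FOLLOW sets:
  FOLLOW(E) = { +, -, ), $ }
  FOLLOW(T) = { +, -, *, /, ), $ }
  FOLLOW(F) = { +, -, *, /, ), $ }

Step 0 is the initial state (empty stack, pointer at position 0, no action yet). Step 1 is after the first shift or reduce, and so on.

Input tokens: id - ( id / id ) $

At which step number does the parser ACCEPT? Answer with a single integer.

Step 1: shift id. Stack=[id] ptr=1 lookahead=- remaining=[- ( id / id ) $]
Step 2: reduce F->id. Stack=[F] ptr=1 lookahead=- remaining=[- ( id / id ) $]
Step 3: reduce T->F. Stack=[T] ptr=1 lookahead=- remaining=[- ( id / id ) $]
Step 4: reduce E->T. Stack=[E] ptr=1 lookahead=- remaining=[- ( id / id ) $]
Step 5: shift -. Stack=[E -] ptr=2 lookahead=( remaining=[( id / id ) $]
Step 6: shift (. Stack=[E - (] ptr=3 lookahead=id remaining=[id / id ) $]
Step 7: shift id. Stack=[E - ( id] ptr=4 lookahead=/ remaining=[/ id ) $]
Step 8: reduce F->id. Stack=[E - ( F] ptr=4 lookahead=/ remaining=[/ id ) $]
Step 9: reduce T->F. Stack=[E - ( T] ptr=4 lookahead=/ remaining=[/ id ) $]
Step 10: shift /. Stack=[E - ( T /] ptr=5 lookahead=id remaining=[id ) $]
Step 11: shift id. Stack=[E - ( T / id] ptr=6 lookahead=) remaining=[) $]
Step 12: reduce F->id. Stack=[E - ( T / F] ptr=6 lookahead=) remaining=[) $]
Step 13: reduce T->T / F. Stack=[E - ( T] ptr=6 lookahead=) remaining=[) $]
Step 14: reduce E->T. Stack=[E - ( E] ptr=6 lookahead=) remaining=[) $]
Step 15: shift ). Stack=[E - ( E )] ptr=7 lookahead=$ remaining=[$]
Step 16: reduce F->( E ). Stack=[E - F] ptr=7 lookahead=$ remaining=[$]
Step 17: reduce T->F. Stack=[E - T] ptr=7 lookahead=$ remaining=[$]
Step 18: reduce E->E - T. Stack=[E] ptr=7 lookahead=$ remaining=[$]
Step 19: accept. Stack=[E] ptr=7 lookahead=$ remaining=[$]

Answer: 19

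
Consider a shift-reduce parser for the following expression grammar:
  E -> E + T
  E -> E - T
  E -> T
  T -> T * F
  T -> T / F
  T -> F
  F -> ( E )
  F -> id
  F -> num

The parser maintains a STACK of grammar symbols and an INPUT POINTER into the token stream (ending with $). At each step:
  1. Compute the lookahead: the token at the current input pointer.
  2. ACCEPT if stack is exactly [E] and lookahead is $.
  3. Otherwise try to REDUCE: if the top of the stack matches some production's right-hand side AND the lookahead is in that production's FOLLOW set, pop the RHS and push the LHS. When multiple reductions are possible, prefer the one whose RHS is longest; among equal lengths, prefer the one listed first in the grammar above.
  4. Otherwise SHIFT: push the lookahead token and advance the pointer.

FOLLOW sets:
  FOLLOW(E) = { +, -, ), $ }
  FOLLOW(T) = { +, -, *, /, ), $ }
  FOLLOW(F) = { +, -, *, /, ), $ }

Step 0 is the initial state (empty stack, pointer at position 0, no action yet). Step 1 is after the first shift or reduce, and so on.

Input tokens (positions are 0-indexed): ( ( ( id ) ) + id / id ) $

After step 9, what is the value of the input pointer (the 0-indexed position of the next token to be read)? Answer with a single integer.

Answer: 5

Derivation:
Step 1: shift (. Stack=[(] ptr=1 lookahead=( remaining=[( ( id ) ) + id / id ) $]
Step 2: shift (. Stack=[( (] ptr=2 lookahead=( remaining=[( id ) ) + id / id ) $]
Step 3: shift (. Stack=[( ( (] ptr=3 lookahead=id remaining=[id ) ) + id / id ) $]
Step 4: shift id. Stack=[( ( ( id] ptr=4 lookahead=) remaining=[) ) + id / id ) $]
Step 5: reduce F->id. Stack=[( ( ( F] ptr=4 lookahead=) remaining=[) ) + id / id ) $]
Step 6: reduce T->F. Stack=[( ( ( T] ptr=4 lookahead=) remaining=[) ) + id / id ) $]
Step 7: reduce E->T. Stack=[( ( ( E] ptr=4 lookahead=) remaining=[) ) + id / id ) $]
Step 8: shift ). Stack=[( ( ( E )] ptr=5 lookahead=) remaining=[) + id / id ) $]
Step 9: reduce F->( E ). Stack=[( ( F] ptr=5 lookahead=) remaining=[) + id / id ) $]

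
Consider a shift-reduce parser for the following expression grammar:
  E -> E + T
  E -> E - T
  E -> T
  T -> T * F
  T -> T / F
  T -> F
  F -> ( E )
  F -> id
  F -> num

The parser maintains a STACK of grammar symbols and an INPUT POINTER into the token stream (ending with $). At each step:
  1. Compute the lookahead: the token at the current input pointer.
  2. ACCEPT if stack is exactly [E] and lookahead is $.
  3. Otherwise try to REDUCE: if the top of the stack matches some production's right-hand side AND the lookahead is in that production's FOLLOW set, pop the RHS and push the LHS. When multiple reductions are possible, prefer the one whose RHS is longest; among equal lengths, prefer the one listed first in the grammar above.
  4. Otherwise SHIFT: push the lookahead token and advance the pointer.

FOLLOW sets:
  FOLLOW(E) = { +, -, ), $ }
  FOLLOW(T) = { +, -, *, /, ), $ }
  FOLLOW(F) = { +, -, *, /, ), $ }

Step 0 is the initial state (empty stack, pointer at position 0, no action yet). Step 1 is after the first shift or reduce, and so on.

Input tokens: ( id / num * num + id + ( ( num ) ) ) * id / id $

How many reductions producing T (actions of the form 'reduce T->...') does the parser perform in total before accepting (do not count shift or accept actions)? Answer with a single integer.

Answer: 10

Derivation:
Step 1: shift (. Stack=[(] ptr=1 lookahead=id remaining=[id / num * num + id + ( ( num ) ) ) * id / id $]
Step 2: shift id. Stack=[( id] ptr=2 lookahead=/ remaining=[/ num * num + id + ( ( num ) ) ) * id / id $]
Step 3: reduce F->id. Stack=[( F] ptr=2 lookahead=/ remaining=[/ num * num + id + ( ( num ) ) ) * id / id $]
Step 4: reduce T->F. Stack=[( T] ptr=2 lookahead=/ remaining=[/ num * num + id + ( ( num ) ) ) * id / id $]
Step 5: shift /. Stack=[( T /] ptr=3 lookahead=num remaining=[num * num + id + ( ( num ) ) ) * id / id $]
Step 6: shift num. Stack=[( T / num] ptr=4 lookahead=* remaining=[* num + id + ( ( num ) ) ) * id / id $]
Step 7: reduce F->num. Stack=[( T / F] ptr=4 lookahead=* remaining=[* num + id + ( ( num ) ) ) * id / id $]
Step 8: reduce T->T / F. Stack=[( T] ptr=4 lookahead=* remaining=[* num + id + ( ( num ) ) ) * id / id $]
Step 9: shift *. Stack=[( T *] ptr=5 lookahead=num remaining=[num + id + ( ( num ) ) ) * id / id $]
Step 10: shift num. Stack=[( T * num] ptr=6 lookahead=+ remaining=[+ id + ( ( num ) ) ) * id / id $]
Step 11: reduce F->num. Stack=[( T * F] ptr=6 lookahead=+ remaining=[+ id + ( ( num ) ) ) * id / id $]
Step 12: reduce T->T * F. Stack=[( T] ptr=6 lookahead=+ remaining=[+ id + ( ( num ) ) ) * id / id $]
Step 13: reduce E->T. Stack=[( E] ptr=6 lookahead=+ remaining=[+ id + ( ( num ) ) ) * id / id $]
Step 14: shift +. Stack=[( E +] ptr=7 lookahead=id remaining=[id + ( ( num ) ) ) * id / id $]
Step 15: shift id. Stack=[( E + id] ptr=8 lookahead=+ remaining=[+ ( ( num ) ) ) * id / id $]
Step 16: reduce F->id. Stack=[( E + F] ptr=8 lookahead=+ remaining=[+ ( ( num ) ) ) * id / id $]
Step 17: reduce T->F. Stack=[( E + T] ptr=8 lookahead=+ remaining=[+ ( ( num ) ) ) * id / id $]
Step 18: reduce E->E + T. Stack=[( E] ptr=8 lookahead=+ remaining=[+ ( ( num ) ) ) * id / id $]
Step 19: shift +. Stack=[( E +] ptr=9 lookahead=( remaining=[( ( num ) ) ) * id / id $]
Step 20: shift (. Stack=[( E + (] ptr=10 lookahead=( remaining=[( num ) ) ) * id / id $]
Step 21: shift (. Stack=[( E + ( (] ptr=11 lookahead=num remaining=[num ) ) ) * id / id $]
Step 22: shift num. Stack=[( E + ( ( num] ptr=12 lookahead=) remaining=[) ) ) * id / id $]
Step 23: reduce F->num. Stack=[( E + ( ( F] ptr=12 lookahead=) remaining=[) ) ) * id / id $]
Step 24: reduce T->F. Stack=[( E + ( ( T] ptr=12 lookahead=) remaining=[) ) ) * id / id $]
Step 25: reduce E->T. Stack=[( E + ( ( E] ptr=12 lookahead=) remaining=[) ) ) * id / id $]
Step 26: shift ). Stack=[( E + ( ( E )] ptr=13 lookahead=) remaining=[) ) * id / id $]
Step 27: reduce F->( E ). Stack=[( E + ( F] ptr=13 lookahead=) remaining=[) ) * id / id $]
Step 28: reduce T->F. Stack=[( E + ( T] ptr=13 lookahead=) remaining=[) ) * id / id $]
Step 29: reduce E->T. Stack=[( E + ( E] ptr=13 lookahead=) remaining=[) ) * id / id $]
Step 30: shift ). Stack=[( E + ( E )] ptr=14 lookahead=) remaining=[) * id / id $]
Step 31: reduce F->( E ). Stack=[( E + F] ptr=14 lookahead=) remaining=[) * id / id $]
Step 32: reduce T->F. Stack=[( E + T] ptr=14 lookahead=) remaining=[) * id / id $]
Step 33: reduce E->E + T. Stack=[( E] ptr=14 lookahead=) remaining=[) * id / id $]
Step 34: shift ). Stack=[( E )] ptr=15 lookahead=* remaining=[* id / id $]
Step 35: reduce F->( E ). Stack=[F] ptr=15 lookahead=* remaining=[* id / id $]
Step 36: reduce T->F. Stack=[T] ptr=15 lookahead=* remaining=[* id / id $]
Step 37: shift *. Stack=[T *] ptr=16 lookahead=id remaining=[id / id $]
Step 38: shift id. Stack=[T * id] ptr=17 lookahead=/ remaining=[/ id $]
Step 39: reduce F->id. Stack=[T * F] ptr=17 lookahead=/ remaining=[/ id $]
Step 40: reduce T->T * F. Stack=[T] ptr=17 lookahead=/ remaining=[/ id $]
Step 41: shift /. Stack=[T /] ptr=18 lookahead=id remaining=[id $]
Step 42: shift id. Stack=[T / id] ptr=19 lookahead=$ remaining=[$]
Step 43: reduce F->id. Stack=[T / F] ptr=19 lookahead=$ remaining=[$]
Step 44: reduce T->T / F. Stack=[T] ptr=19 lookahead=$ remaining=[$]
Step 45: reduce E->T. Stack=[E] ptr=19 lookahead=$ remaining=[$]
Step 46: accept. Stack=[E] ptr=19 lookahead=$ remaining=[$]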